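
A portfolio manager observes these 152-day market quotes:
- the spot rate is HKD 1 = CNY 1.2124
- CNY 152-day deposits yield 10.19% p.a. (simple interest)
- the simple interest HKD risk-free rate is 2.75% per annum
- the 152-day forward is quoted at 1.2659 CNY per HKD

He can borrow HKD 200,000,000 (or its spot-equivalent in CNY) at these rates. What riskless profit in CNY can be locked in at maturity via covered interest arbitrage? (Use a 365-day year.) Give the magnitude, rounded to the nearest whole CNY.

T = 152/365 years.
Route A — deposit HKD, sell forward: 200,000,000 × 1.01145205479 × 1.2659 = CNY 256,079,431.23.
Route B — convert at spot, deposit CNY: 200,000,000 × 1.2124 × 1.04243506849 = CNY 252,769,655.41.
The quoted forward overvalues HKD, so borrow CNY, buy HKD at spot, deposit the HKD at 2.75%, and sell the proceeds forward at 1.2659.
Arbitrage profit = |256,079,431.23 − 252,769,655.41| = CNY 3,309,776.

CNY 3,309,776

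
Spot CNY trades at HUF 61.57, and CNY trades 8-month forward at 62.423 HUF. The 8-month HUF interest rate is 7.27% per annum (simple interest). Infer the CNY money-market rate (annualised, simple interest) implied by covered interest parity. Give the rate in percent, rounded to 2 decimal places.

T = 8/12 years.
F/S = 62.423/61.57 = 1.0138541 = (growth of HUF) / (growth of CNY).
The HUF side grows by 1 + 0.0727×8/12 = 1.0484667.
Hence g_CNY = 1.0341396.
(1.0341396 − 1)/T = 0.051209, i.e. 5.12%.

5.12%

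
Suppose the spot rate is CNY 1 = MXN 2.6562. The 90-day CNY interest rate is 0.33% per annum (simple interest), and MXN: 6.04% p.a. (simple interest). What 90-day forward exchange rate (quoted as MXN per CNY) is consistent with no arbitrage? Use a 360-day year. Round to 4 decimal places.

T = 90/360 years.
Growth of 1 MXN over T: 1 + 0.0604×90/360 = 1.015100.
Growth of 1 CNY over T: 1 + 0.0033×90/360 = 1.000825.
Forward (MXN per CNY) = 2.6562 × 1.015100 / 1.000825 = 2.694086.

2.6941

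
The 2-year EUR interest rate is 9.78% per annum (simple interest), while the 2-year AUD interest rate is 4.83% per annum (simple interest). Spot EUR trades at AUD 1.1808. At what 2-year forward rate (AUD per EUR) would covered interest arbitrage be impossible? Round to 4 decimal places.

T = 2 years.
AUD accumulates by 1 + 0.0483×2 = 1.096600.
EUR growth factor: 1 + 0.0978×2 = 1.195600.
CIP: F = S · (grow AUD)/(grow EUR) = 1.1808 × 1.096600/1.195600 = 1.083025 AUD per EUR.

1.0830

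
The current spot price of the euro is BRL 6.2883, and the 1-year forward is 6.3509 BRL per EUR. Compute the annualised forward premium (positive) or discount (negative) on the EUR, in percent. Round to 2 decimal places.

T = 1 year.
(F − S)/S = (6.3509 − 6.2883)/6.2883 = 0.0099550.
Per annum: 0.0099550 / 1 = 0.009955 = 1.00%.

+1.00%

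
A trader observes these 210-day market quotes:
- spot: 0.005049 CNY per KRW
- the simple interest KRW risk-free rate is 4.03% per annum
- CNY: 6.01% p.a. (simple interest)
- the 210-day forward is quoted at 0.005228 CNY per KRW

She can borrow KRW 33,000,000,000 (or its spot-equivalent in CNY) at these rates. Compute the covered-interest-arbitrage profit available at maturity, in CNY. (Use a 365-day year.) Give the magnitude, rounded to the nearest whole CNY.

CNY 4,145,897

T = 210/365 years.
Invest the KRW and cover forward: 33,000,000,000 × 1.02318630137 × 0.005228 = CNY 176,524,193.46.
Convert at spot and invest in CNY: 33,000,000,000 × 0.005049 × 1.03457808219 = CNY 172,378,296.32.
The quoted forward overvalues KRW, so borrow CNY, buy KRW at spot, deposit the KRW at 4.03%, and sell the proceeds forward at 0.005228.
The gap between the two covered legs is CNY 4,145,897.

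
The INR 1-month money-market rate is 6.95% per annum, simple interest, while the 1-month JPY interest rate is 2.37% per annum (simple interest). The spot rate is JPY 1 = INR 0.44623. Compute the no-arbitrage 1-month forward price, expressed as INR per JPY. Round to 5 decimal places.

T = 1/12 years.
INR growth factor: 1 + 0.0695×1/12 = 1.0057917.
JPY accumulates by 1 + 0.0237×1/12 = 1.001975.
Forward (INR per JPY) = 0.44623 × 1.0057917 / 1.001975 = 0.4479298.

0.44793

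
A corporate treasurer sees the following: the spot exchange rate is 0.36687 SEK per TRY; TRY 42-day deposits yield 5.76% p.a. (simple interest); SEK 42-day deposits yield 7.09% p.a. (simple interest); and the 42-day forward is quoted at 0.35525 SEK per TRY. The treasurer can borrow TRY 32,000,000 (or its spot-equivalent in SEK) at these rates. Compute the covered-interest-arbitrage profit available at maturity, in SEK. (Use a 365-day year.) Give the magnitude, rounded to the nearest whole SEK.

SEK 392,271

T = 42/365 years.
Route A — deposit TRY, sell forward: 32,000,000 × 1.0066279452 × 0.35525 = SEK 11,443,346.48.
Route B — convert at spot, deposit SEK: 32,000,000 × 0.36687 × 1.0081583562 = SEK 11,835,617.80.
The quoted forward undervalues TRY, so borrow TRY, convert to SEK at spot, deposit the SEK at 7.09%, and buy TRY forward at 0.35525 to cover the loan.
The gap between the two covered legs is SEK 392,271.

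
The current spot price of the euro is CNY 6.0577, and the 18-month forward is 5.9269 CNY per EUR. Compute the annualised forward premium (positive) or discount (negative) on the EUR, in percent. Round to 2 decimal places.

T = 18/12 years.
Period premium: (5.9269 − 6.0577)/6.0577 = -0.0215924.
Annualise by dividing by T: -0.0215924 / (18/12) = -0.014395 → -1.44%.

-1.44%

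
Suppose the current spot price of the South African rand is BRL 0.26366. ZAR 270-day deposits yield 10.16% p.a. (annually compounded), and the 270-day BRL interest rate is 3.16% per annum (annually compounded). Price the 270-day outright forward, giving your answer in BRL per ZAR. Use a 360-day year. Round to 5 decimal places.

T = 270/360 years.
BRL growth factor: (1 + 0.0316)^(270/360) = 1.0236076.
ZAR accumulates by (1 + 0.1016)^(270/360) = 1.075271.
So F = 0.26366 × 1.0236076 / 1.075271 = 0.2509920 (BRL/ZAR).

0.25099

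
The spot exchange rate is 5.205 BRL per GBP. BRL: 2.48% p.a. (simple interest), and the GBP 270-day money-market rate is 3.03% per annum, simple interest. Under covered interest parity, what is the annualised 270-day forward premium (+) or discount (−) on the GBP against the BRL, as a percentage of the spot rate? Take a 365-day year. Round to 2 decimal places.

-0.54%

T = 270/365 years.
F = S · g_BRL/g_GBP = 5.205 × 1.0183452/1.0224137 = 5.184288.
Annualised premium = (F − S)/S × (1/T) = (5.184288 − 5.205)/5.205 ÷ (270/365) = -0.54%.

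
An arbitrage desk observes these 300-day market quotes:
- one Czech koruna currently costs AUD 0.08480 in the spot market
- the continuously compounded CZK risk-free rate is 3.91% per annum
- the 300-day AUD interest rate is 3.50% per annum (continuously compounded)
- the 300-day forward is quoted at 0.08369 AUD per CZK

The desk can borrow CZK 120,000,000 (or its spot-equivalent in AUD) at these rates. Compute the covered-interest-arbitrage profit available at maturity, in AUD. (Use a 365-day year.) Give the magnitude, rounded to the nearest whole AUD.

AUD 102,198

T = 300/365 years.
Invest the CZK and cover forward: 120,000,000 × 1.0326589557 × 0.08369 = AUD 10,370,787.36.
Convert at spot and invest in AUD: 120,000,000 × 0.08480 × 1.0291848934 = AUD 10,472,985.48.
The quoted forward undervalues CZK, so borrow CZK, convert to AUD at spot, deposit the AUD at 3.50%, and buy CZK forward at 0.08369 to cover the loan.
The gap between the two covered legs is AUD 102,198.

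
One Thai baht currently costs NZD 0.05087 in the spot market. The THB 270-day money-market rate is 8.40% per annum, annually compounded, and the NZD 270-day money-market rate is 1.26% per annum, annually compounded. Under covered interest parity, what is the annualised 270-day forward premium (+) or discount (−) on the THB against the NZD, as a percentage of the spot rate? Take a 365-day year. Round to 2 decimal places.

-6.64%

T = 270/365 years.
F = S · g_NZD/g_THB = 0.05087 × 1.0093053/1.0614806 = 0.04836957.
(F − S)/S ÷ T = (0.04836957 − 0.05087)/0.05087/(270/365) = -0.066448 → -6.64%.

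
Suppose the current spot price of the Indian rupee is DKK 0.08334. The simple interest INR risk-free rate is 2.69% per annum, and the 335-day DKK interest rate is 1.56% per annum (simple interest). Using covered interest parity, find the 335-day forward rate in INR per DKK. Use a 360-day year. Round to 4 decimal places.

T = 335/360 years.
DKK growth factor: 1 + 0.0156×335/360 = 1.01451667.
INR growth factor: 1 + 0.0269×335/360 = 1.02503194.
Forward (DKK per INR) = 0.08334 × 1.01451667 / 1.02503194 = 0.082485058.
Quoted the other way: 1/0.082485058 = 12.1234 INR per DKK.

12.1234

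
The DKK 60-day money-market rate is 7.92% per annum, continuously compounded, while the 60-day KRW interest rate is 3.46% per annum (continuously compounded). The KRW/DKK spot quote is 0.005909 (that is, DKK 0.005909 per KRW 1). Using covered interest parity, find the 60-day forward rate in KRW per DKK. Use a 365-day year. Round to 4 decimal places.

T = 60/365 years.
DKK accumulates by e^(0.0792×60/365) = 1.013104297.
KRW accumulates by e^(0.0346×60/365) = 1.005703877.
So F = 0.005909 × 1.013104297 / 1.005703877 = 0.00595248107 (DKK/KRW).
Quoted the other way: 1/0.00595248107 = 167.9972 KRW per DKK.

167.9972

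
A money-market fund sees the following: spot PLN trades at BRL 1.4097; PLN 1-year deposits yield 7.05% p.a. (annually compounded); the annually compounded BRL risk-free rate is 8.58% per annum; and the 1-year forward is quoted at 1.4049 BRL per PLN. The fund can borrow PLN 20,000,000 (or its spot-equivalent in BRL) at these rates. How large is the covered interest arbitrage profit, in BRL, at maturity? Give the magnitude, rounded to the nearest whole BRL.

BRL 534,136

T = 1 year.
Keep in PLN, deliver into the forward: 20,000,000·1.070500·1.4049 = BRL 30,078,909.00.
Swap to BRL now, deposit: 20,000,000·1.4097·1.085800 = BRL 30,613,045.20.
The quoted forward undervalues PLN, so borrow PLN, convert to BRL at spot, deposit the BRL at 8.58%, and buy PLN forward at 1.4049 to cover the loan.
Arbitrage profit = |30,078,909.00 − 30,613,045.20| = BRL 534,136.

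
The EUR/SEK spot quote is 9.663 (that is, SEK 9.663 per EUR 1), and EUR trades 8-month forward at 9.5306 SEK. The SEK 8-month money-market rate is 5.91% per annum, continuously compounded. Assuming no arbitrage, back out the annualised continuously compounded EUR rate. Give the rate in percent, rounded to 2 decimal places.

T = 8/12 years.
By CIP, F/S equals the SEK-to-EUR growth ratio: 9.5306/9.663 = 0.9862983.
The SEK side grows by e^(0.0591×8/12) = 1.0401865.
Hence g_EUR = 1.0546368.
Take logs: ln 1.0546368 / (8/12) = 0.079795, so 7.98%.

7.98%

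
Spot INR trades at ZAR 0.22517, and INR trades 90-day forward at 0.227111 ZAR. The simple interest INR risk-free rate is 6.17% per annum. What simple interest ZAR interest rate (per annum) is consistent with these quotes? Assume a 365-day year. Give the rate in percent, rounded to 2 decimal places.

T = 90/365 years.
F/S = 0.227111/0.22517 = 1.0086202 = (growth of ZAR) / (growth of INR).
INR growth factor: 1 + 0.0617×90/365 = 1.0152137.
Hence g_ZAR = 1.023965.
(1.023965 − 1)/T = 0.097191, i.e. 9.72%.

9.72%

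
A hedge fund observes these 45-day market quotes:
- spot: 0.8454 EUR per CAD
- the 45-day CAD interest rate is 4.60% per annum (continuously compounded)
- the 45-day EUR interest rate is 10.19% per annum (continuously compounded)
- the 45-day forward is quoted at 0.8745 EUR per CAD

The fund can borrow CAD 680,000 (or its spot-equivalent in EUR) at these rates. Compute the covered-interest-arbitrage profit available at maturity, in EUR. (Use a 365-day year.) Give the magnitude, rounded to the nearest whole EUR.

EUR 15,902

T = 45/365 years.
Route A — deposit CAD, sell forward: 680,000 × 1.00568734 × 0.8745 = EUR 598,042.03.
Route B — convert at spot, deposit EUR: 680,000 × 0.8454 × 1.01264226 = EUR 582,139.68.
The quoted forward overvalues CAD, so borrow EUR, buy CAD at spot, deposit the CAD at 4.60%, and sell the proceeds forward at 0.8745.
The gap between the two covered legs is EUR 15,902.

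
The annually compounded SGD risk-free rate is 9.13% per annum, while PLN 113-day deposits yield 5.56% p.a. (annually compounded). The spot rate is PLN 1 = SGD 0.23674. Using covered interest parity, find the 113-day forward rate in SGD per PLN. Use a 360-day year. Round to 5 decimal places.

T = 113/360 years.
Growth of 1 SGD over T: (1 + 0.0913)^(113/360) = 1.0278039.
PLN accumulates by (1 + 0.0556)^(113/360) = 1.0171294.
Forward (SGD per PLN) = 0.23674 × 1.0278039 / 1.0171294 = 0.2392245.

0.23922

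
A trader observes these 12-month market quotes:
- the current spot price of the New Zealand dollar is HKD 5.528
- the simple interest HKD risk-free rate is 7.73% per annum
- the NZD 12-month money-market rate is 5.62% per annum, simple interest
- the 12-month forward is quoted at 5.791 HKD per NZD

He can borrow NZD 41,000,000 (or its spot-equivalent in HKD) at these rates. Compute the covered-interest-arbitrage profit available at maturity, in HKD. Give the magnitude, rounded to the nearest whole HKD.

T = 1 year.
Keep in NZD, deliver into the forward: 41,000,000·1.056200·5.791 = HKD 250,774,622.20.
Swap to HKD now, deposit: 41,000,000·5.528·1.077300 = HKD 244,167,890.40.
The quoted forward overvalues NZD, so borrow HKD, buy NZD at spot, deposit the NZD at 5.62%, and sell the proceeds forward at 5.791.
Profit = 250,774,622.20 − 244,167,890.40 = HKD 6,606,732.

HKD 6,606,732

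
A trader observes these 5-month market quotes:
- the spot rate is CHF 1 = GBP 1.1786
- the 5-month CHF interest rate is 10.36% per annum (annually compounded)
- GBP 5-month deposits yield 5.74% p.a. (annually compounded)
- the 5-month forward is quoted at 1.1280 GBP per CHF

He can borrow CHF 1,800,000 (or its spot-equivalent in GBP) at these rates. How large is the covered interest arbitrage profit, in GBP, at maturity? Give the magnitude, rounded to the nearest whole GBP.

GBP 55,861

T = 5/12 years.
Route A — deposit CHF, sell forward: 1,800,000 × 1.04192919 × 1.1280 = GBP 2,115,533.03.
Route B — convert at spot, deposit GBP: 1,800,000 × 1.1786 × 1.02352796 = GBP 2,171,394.10.
The quoted forward undervalues CHF, so borrow CHF, convert to GBP at spot, deposit the GBP at 5.74%, and buy CHF forward at 1.1280 to cover the loan.
Profit = 2,171,394.10 − 2,115,533.03 = GBP 55,861.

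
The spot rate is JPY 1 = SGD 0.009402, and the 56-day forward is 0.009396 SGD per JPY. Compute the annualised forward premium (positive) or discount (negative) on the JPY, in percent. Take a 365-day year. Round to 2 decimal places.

-0.42%

T = 56/365 years.
JPY trades forward at -0.06382% vs spot over the period.
Per annum: -0.0006382 / (56/365) = -0.004160 = -0.42%.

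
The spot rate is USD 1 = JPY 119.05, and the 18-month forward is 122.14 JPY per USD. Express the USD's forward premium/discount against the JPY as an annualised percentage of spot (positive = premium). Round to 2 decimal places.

T = 18/12 years.
(F − S)/S = (122.14 − 119.05)/119.05 = 0.0259555.
Annualise by dividing by T: 0.0259555 / (18/12) = 0.017304 → 1.73%.

+1.73%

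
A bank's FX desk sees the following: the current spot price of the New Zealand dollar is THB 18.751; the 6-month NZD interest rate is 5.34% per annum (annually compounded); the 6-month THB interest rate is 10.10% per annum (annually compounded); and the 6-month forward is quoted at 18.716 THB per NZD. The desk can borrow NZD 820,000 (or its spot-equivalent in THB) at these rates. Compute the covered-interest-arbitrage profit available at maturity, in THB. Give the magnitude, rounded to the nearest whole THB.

THB 382,065

T = 6/12 years.
Invest the NZD and cover forward: 820,000 × 1.0263527659 × 18.716 = THB 15,751,559.06.
Convert at spot and invest in THB: 820,000 × 18.751 × 1.0492854712 = THB 16,133,624.53.
The quoted forward undervalues NZD, so borrow NZD, convert to THB at spot, deposit the THB at 10.10%, and buy NZD forward at 18.716 to cover the loan.
Profit = 16,133,624.53 − 15,751,559.06 = THB 382,065.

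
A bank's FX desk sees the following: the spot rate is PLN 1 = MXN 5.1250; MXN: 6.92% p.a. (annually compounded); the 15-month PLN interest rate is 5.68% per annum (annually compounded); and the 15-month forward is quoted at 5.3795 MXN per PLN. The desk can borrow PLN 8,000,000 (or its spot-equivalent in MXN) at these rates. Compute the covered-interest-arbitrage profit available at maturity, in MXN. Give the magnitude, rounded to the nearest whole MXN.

MXN 1,536,288

T = 15/12 years.
Invest the PLN and cover forward: 8,000,000 × 1.0714971143 × 5.3795 = MXN 46,112,949.81.
Convert at spot and invest in MXN: 8,000,000 × 5.1250 × 1.0872356583 = MXN 44,576,661.99.
The quoted forward overvalues PLN, so borrow MXN, buy PLN at spot, deposit the PLN at 5.68%, and sell the proceeds forward at 5.3795.
The gap between the two covered legs is MXN 1,536,288.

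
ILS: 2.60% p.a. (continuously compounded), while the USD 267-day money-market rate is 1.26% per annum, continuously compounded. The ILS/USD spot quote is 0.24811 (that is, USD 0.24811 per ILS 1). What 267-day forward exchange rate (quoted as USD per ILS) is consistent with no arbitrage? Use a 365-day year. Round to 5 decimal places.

0.24569

T = 267/365 years.
USD accumulates by e^(0.0126×267/365) = 1.0092596.
ILS growth factor: e^(0.0260×267/365) = 1.0192012.
CIP: F = S · (grow USD)/(grow ILS) = 0.24811 × 1.0092596/1.0192012 = 0.2456899 USD per ILS.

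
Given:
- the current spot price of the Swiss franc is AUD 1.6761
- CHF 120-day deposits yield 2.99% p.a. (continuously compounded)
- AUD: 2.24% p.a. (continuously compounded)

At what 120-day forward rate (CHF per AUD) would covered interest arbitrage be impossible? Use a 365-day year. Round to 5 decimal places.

T = 120/365 years.
Growth of 1 AUD over T: e^(0.0224×120/365) = 1.0073916.
CHF accumulates by e^(0.0299×120/365) = 1.0098786.
CIP: F = S · (grow AUD)/(grow CHF) = 1.6761 × 1.0073916/1.0098786 = 1.671972 AUD per CHF.
Invert for CHF per AUD: 1 / 1.671972 = 0.59810.

0.59810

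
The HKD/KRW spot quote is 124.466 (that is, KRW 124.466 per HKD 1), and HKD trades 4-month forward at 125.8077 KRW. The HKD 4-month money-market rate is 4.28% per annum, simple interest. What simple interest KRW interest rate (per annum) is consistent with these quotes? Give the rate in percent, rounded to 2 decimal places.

T = 4/12 years.
CIP gives F = S · g_KRW/g_HKD, so g_KRW/g_HKD = 125.8077/124.466 = 1.0107797.
HKD growth factor: 1 + 0.0428×4/12 = 1.0142667.
Hence g_KRW = 1.0252002.
r = (1.0252002 − 1)/(4/12) = 0.075601 → 7.56%.

7.56%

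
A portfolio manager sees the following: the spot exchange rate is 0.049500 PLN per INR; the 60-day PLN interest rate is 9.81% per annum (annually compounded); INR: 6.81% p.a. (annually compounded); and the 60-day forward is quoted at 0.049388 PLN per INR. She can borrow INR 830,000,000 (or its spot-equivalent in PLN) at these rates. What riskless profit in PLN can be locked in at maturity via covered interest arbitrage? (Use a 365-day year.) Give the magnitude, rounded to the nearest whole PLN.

PLN 283,518

T = 60/365 years.
Invest the INR and cover forward: 830,000,000 × 1.0108886688 × 0.049388 = PLN 41,438,388.75.
Convert at spot and invest in PLN: 830,000,000 × 0.049500 × 1.0155021773 = PLN 41,721,906.95.
The quoted forward undervalues INR, so borrow INR, convert to PLN at spot, deposit the PLN at 9.81%, and buy INR forward at 0.049388 to cover the loan.
The gap between the two covered legs is PLN 283,518.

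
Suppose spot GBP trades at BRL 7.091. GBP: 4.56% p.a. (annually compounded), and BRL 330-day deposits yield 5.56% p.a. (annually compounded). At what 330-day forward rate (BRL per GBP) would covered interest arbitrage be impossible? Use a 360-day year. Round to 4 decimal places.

7.1531

T = 330/360 years.
BRL growth factor: (1 + 0.0556)^(330/360) = 1.0508509.
GBP accumulates by (1 + 0.0456)^(330/360) = 1.0417219.
Forward (BRL per GBP) = 7.091 × 1.0508509 / 1.0417219 = 7.153141.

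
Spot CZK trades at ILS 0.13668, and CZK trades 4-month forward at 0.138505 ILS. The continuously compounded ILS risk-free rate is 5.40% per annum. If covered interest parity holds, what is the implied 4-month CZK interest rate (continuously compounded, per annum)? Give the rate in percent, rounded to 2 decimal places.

T = 4/12 years.
By CIP, F/S equals the ILS-to-CZK growth ratio: 0.138505/0.13668 = 1.0133524.
ILS growth factor: e^(0.0540×4/12) = 1.018163.
So the CZK growth factor = 1.0047472.
r = ln(1.0047472)/(4/12) = 0.014208 → 1.42%.

1.42%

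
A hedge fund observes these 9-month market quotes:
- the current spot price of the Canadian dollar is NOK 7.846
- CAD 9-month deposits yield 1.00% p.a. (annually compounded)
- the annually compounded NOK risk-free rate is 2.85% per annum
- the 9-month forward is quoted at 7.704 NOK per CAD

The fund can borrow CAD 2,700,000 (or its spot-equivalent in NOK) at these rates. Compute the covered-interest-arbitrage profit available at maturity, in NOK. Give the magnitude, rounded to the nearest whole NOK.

T = 9/12 years.
Route A — deposit CAD, sell forward: 2,700,000 × 1.0074906638 × 7.704 = NOK 20,956,611.80.
Route B — convert at spot, deposit NOK: 2,700,000 × 7.846 × 1.0212997416 = NOK 21,635,417.99.
The quoted forward undervalues CAD, so borrow CAD, convert to NOK at spot, deposit the NOK at 2.85%, and buy CAD forward at 7.704 to cover the loan.
The gap between the two covered legs is NOK 678,806.

NOK 678,806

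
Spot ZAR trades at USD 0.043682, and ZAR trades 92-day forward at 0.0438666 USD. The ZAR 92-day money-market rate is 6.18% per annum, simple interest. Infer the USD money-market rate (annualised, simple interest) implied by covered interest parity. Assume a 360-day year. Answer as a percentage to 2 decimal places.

T = 92/360 years.
F/S = 0.0438666/0.043682 = 1.0042260 = (growth of USD) / (growth of ZAR).
The ZAR side grows by 1 + 0.0618×92/360 = 1.0157933.
That pins the USD growth at 1.020086.
(1.020086 − 1)/T = 0.078597, i.e. 7.86%.

7.86%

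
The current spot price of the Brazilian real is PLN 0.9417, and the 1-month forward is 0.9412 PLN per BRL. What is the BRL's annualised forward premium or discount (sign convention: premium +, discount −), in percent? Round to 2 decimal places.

-0.64%

T = 1/12 years.
Period premium: (0.9412 − 0.9417)/0.9417 = -0.0005310.
Per annum: -0.0005310 / (1/12) = -0.006372 = -0.64%.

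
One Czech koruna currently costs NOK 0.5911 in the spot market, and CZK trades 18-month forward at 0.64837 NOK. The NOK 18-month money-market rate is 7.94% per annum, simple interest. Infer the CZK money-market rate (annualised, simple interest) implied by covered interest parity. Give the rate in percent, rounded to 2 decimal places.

1.35%

T = 18/12 years.
F/S = 0.64837/0.5911 = 1.0968872 = (growth of NOK) / (growth of CZK).
The NOK side grows by 1 + 0.0794×18/12 = 1.119100.
That pins the CZK growth at 1.0202508.
r = (1.0202508 − 1)/(18/12) = 0.013501 → 1.35%.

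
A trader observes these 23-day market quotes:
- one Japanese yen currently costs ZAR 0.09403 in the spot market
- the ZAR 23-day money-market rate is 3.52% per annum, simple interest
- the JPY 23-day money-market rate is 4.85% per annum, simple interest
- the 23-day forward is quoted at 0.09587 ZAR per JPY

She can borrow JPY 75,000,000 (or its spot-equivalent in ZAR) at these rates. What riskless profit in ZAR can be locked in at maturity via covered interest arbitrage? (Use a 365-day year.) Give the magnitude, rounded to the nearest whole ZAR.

T = 23/365 years.
Invest the JPY and cover forward: 75,000,000 × 1.003056164 × 0.09587 = ZAR 7,212,224.58.
Convert at spot and invest in ZAR: 75,000,000 × 0.09403 × 1.002218082 = ZAR 7,067,892.47.
The quoted forward overvalues JPY, so borrow ZAR, buy JPY at spot, deposit the JPY at 4.85%, and sell the proceeds forward at 0.09587.
The gap between the two covered legs is ZAR 144,332.

ZAR 144,332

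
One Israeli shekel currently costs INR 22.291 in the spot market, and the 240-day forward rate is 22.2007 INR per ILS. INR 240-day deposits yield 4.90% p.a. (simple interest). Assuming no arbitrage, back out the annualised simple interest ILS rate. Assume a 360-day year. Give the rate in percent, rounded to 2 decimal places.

T = 240/360 years.
By CIP, F/S equals the INR-to-ILS growth ratio: 22.2007/22.291 = 0.9959490.
INR growth factor: 1 + 0.0490×240/360 = 1.0326667.
Hence g_ILS = 1.036867.
(1.036867 − 1)/T = 0.055300, i.e. 5.53%.

5.53%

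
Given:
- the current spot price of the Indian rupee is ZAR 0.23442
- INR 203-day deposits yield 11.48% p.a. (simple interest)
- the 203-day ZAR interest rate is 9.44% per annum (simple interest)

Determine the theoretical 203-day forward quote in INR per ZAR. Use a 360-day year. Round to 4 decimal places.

4.3124

T = 203/360 years.
Growth of 1 ZAR over T: 1 + 0.0944×203/360 = 1.0532311.
Growth of 1 INR over T: 1 + 0.1148×203/360 = 1.0647344.
CIP: F = S · (grow ZAR)/(grow INR) = 0.23442 × 1.0532311/1.0647344 = 0.2318873 ZAR per INR.
Quoted the other way: 1/0.2318873 = 4.3124 INR per ZAR.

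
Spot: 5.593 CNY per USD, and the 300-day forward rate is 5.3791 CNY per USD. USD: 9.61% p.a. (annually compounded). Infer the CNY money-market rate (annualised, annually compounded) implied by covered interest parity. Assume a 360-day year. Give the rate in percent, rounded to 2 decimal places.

T = 300/360 years.
By CIP, F/S equals the CNY-to-USD growth ratio: 5.3791/5.593 = 0.9617558.
The USD side grows by (1 + 0.0961)^(300/360) = 1.0794648.
That pins the CNY growth at 1.0381815.
Annualise: 1.0381815^(360/300) − 1 = 0.045991 = 4.60%.

4.60%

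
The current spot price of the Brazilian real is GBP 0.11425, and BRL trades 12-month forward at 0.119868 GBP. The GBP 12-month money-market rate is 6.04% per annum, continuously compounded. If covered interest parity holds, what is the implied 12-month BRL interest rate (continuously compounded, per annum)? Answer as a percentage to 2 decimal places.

T = 1 year.
By CIP, F/S equals the GBP-to-BRL growth ratio: 0.119868/0.11425 = 1.0491729.
GBP growth factor: e^(0.0604×1) = 1.0622614.
Hence g_BRL = 1.0124751.
Take logs: ln 1.0124751 / 1 = 0.012398, so 1.24%.

1.24%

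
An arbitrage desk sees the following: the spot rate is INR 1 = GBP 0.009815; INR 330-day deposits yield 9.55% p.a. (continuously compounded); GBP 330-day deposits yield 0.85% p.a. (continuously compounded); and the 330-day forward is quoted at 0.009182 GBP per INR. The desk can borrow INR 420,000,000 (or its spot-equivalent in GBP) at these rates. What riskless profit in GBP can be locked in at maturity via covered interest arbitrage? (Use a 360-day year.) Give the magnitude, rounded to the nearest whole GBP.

GBP 54,712

T = 330/360 years.
Route A — deposit INR, sell forward: 420,000,000 × 1.091487742 × 0.009182 = GBP 4,209,256.99.
Route B — convert at spot, deposit GBP: 420,000,000 × 0.009815 × 1.007822101 = GBP 4,154,545.05.
The quoted forward overvalues INR, so borrow GBP, buy INR at spot, deposit the INR at 9.55%, and sell the proceeds forward at 0.009182.
Arbitrage profit = |4,209,256.99 − 4,154,545.05| = GBP 54,712.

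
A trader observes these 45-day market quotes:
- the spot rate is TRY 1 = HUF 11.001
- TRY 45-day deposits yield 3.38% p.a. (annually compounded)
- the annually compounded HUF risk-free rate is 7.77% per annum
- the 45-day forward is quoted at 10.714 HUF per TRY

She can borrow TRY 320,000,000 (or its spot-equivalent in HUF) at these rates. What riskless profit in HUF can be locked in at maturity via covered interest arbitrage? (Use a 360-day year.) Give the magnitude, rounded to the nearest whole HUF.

T = 45/360 years.
Route A — deposit TRY, sell forward: 320,000,000 × 1.004163811397 × 10.714 = HUF 3,442,755,544.10.
Route B — convert at spot, deposit HUF: 320,000,000 × 11.001 × 1.009397524605 = HUF 3,553,402,293.82.
The quoted forward undervalues TRY, so borrow TRY, convert to HUF at spot, deposit the HUF at 7.77%, and buy TRY forward at 10.714 to cover the loan.
Profit = 3,553,402,293.82 − 3,442,755,544.10 = HUF 110,646,750.

HUF 110,646,750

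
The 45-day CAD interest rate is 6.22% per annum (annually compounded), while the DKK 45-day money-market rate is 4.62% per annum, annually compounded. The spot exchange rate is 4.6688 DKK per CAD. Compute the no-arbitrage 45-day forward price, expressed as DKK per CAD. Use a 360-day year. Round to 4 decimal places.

T = 45/360 years.
Growth of 1 DKK over T: (1 + 0.0462)^(45/360) = 1.0056615.
CAD growth factor: (1 + 0.0622)^(45/360) = 1.0075713.
So F = 4.6688 × 1.0056615 / 1.0075713 = 4.659951 (DKK/CAD).

4.6600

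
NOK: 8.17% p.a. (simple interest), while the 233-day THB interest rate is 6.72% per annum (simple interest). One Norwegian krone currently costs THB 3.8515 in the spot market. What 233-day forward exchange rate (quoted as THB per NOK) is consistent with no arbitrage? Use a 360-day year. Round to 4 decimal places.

3.8172

T = 233/360 years.
THB accumulates by 1 + 0.0672×233/360 = 1.0434933.
Growth of 1 NOK over T: 1 + 0.0817×233/360 = 1.0528781.
CIP: F = S · (grow THB)/(grow NOK) = 3.8515 × 1.0434933/1.0528781 = 3.817170 THB per NOK.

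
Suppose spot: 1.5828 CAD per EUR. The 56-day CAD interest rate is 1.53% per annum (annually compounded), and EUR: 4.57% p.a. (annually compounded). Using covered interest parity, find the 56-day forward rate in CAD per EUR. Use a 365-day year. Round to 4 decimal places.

T = 56/365 years.
CAD growth factor: (1 + 0.0153)^(56/365) = 1.0023323.
Growth of 1 EUR over T: (1 + 0.0457)^(56/365) = 1.0068796.
Forward (CAD per EUR) = 1.5828 × 1.0023323 / 1.0068796 = 1.575652.

1.5757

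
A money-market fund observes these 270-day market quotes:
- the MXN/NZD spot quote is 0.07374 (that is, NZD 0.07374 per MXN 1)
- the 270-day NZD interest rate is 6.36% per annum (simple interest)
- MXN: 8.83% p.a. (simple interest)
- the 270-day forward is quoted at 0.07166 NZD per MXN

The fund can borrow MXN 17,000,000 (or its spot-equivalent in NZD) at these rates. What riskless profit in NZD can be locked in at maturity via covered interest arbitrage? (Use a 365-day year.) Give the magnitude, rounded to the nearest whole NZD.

T = 270/365 years.
Keep in MXN, deliver into the forward: 17,000,000·1.065317808·0.07166 = NZD 1,297,791.46.
Swap to NZD now, deposit: 17,000,000·0.07374·1.047046575 = NZD 1,312,556.65.
The quoted forward undervalues MXN, so borrow MXN, convert to NZD at spot, deposit the NZD at 6.36%, and buy MXN forward at 0.07166 to cover the loan.
The gap between the two covered legs is NZD 14,765.

NZD 14,765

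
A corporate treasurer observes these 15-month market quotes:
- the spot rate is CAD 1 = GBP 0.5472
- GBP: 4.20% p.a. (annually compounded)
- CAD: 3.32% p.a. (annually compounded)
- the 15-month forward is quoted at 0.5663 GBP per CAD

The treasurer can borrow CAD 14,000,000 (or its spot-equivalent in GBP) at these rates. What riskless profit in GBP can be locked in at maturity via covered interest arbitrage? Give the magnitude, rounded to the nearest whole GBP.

T = 15/12 years.
Keep in CAD, deliver into the forward: 14,000,000·1.041670816·0.5663 = GBP 8,258,574.56.
Swap to GBP now, deposit: 14,000,000·0.5472·1.052772783 = GBP 8,065,081.74.
The quoted forward overvalues CAD, so borrow GBP, buy CAD at spot, deposit the CAD at 3.32%, and sell the proceeds forward at 0.5663.
Profit = 8,258,574.56 − 8,065,081.74 = GBP 193,493.

GBP 193,493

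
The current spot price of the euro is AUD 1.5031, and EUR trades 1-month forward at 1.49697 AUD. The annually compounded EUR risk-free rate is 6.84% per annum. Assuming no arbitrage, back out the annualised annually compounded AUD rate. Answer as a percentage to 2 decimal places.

1.73%

T = 1/12 years.
By CIP, F/S equals the AUD-to-EUR growth ratio: 1.49697/1.5031 = 0.9959218.
The EUR side grows by (1 + 0.0684)^(1/12) = 1.0055287.
Hence g_AUD = 1.001428.
Annualise: 1.001428^(12/1) − 1 = 0.017271 = 1.73%.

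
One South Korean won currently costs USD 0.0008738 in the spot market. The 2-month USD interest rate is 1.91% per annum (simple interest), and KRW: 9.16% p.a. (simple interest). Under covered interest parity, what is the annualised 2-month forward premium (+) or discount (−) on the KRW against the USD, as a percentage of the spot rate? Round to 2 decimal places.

T = 2/12 years.
CIP forward (USD per KRW) = 0.0008738 × 1.0031833/1.0152667 = 0.0008634003.
(F − S)/S ÷ T = (0.0008634003 − 0.0008738)/0.0008738/(2/12) = -0.071410 → -7.14%.

-7.14%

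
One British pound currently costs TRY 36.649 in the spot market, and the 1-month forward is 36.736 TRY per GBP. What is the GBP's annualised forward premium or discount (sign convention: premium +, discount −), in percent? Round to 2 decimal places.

T = 1/12 years.
GBP trades forward at +0.23739% vs spot over the period.
Annualise by dividing by T: 0.0023739 / (1/12) = 0.028487 → 2.85%.

+2.85%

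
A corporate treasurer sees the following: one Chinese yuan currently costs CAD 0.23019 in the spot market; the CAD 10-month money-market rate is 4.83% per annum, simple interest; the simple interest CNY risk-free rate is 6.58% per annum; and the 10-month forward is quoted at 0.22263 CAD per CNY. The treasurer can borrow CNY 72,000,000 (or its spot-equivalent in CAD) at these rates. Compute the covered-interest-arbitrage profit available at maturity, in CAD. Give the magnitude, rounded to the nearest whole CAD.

T = 10/12 years.
Invest the CNY and cover forward: 72,000,000 × 1.0548333333 × 0.22263 = CAD 16,908,303.24.
Convert at spot and invest in CAD: 72,000,000 × 0.23019 × 1.040250 = CAD 17,240,770.62.
The quoted forward undervalues CNY, so borrow CNY, convert to CAD at spot, deposit the CAD at 4.83%, and buy CNY forward at 0.22263 to cover the loan.
The gap between the two covered legs is CAD 332,467.

CAD 332,467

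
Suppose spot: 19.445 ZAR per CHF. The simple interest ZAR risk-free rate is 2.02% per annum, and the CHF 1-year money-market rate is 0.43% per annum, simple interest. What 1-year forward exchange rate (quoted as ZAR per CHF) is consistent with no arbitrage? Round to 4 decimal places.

19.7529

T = 1 year.
Growth of 1 ZAR over T: 1 + 0.0202×1 = 1.020200.
CHF growth factor: 1 + 0.0043×1 = 1.004300.
CIP: F = S · (grow ZAR)/(grow CHF) = 19.445 × 1.020200/1.004300 = 19.752852 ZAR per CHF.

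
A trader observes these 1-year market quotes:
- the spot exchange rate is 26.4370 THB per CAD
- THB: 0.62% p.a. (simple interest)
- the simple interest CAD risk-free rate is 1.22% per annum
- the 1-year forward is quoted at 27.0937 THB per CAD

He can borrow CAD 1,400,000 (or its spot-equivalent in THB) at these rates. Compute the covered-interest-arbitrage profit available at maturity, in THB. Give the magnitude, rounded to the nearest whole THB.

T = 1 year.
Keep in CAD, deliver into the forward: 1,400,000·1.012200·27.0937 = THB 38,393,940.40.
Swap to THB now, deposit: 1,400,000·26.4370·1.006200 = THB 37,241,273.16.
The quoted forward overvalues CAD, so borrow THB, buy CAD at spot, deposit the CAD at 1.22%, and sell the proceeds forward at 27.0937.
The gap between the two covered legs is THB 1,152,667.

THB 1,152,667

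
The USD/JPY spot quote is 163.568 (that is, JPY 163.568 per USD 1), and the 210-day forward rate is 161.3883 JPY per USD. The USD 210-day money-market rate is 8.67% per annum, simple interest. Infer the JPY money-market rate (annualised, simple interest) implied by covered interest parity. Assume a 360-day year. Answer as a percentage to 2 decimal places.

6.27%

T = 210/360 years.
CIP gives F = S · g_JPY/g_USD, so g_JPY/g_USD = 161.3883/163.568 = 0.9866740.
The USD side grows by 1 + 0.0867×210/360 = 1.050575.
Hence g_JPY = 1.036575.
(1.036575 − 1)/T = 0.062700, i.e. 6.27%.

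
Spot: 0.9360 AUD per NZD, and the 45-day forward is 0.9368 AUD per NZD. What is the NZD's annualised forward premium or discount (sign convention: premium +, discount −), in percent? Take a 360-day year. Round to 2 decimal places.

T = 45/360 years.
NZD trades forward at +0.08547% vs spot over the period.
Per annum: 0.0008547 / (45/360) = 0.006838 = 0.68%.

+0.68%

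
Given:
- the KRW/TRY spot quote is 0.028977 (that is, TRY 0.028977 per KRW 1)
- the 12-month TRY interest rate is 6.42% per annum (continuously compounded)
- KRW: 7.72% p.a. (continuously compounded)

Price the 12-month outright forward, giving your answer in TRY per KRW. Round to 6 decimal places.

0.028603

T = 1 year.
TRY growth factor: e^(0.0642×1) = 1.0663056.
KRW growth factor: e^(0.0772×1) = 1.0802581.
Forward (TRY per KRW) = 0.028977 × 1.0663056 / 1.0802581 = 0.02860274.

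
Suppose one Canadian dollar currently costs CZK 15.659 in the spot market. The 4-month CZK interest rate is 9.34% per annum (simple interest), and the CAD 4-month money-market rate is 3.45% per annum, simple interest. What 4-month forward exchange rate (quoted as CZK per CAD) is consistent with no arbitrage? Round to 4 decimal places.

15.9629

T = 4/12 years.
CZK accumulates by 1 + 0.0934×4/12 = 1.03113333.
CAD accumulates by 1 + 0.0345×4/12 = 1.011500.
So F = 15.659 × 1.03113333 / 1.011500 = 15.962943 (CZK/CAD).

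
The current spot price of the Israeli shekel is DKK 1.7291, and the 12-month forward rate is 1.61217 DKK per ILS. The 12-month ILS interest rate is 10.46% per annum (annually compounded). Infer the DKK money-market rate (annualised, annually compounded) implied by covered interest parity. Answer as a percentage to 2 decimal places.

T = 1 year.
F/S = 1.61217/1.7291 = 0.9323752 = (growth of DKK) / (growth of ILS).
ILS growth factor: (1 + 0.1046)^1 = 1.104600.
That pins the DKK growth at 1.0299016.
Annualise: 1.0299016^(1/1) − 1 = 0.029902 = 2.99%.

2.99%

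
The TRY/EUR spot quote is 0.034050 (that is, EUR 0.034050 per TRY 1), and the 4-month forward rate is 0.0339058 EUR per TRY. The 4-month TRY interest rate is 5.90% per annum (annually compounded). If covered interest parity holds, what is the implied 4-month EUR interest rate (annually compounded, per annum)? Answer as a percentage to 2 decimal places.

T = 4/12 years.
By CIP, F/S equals the EUR-to-TRY growth ratio: 0.0339058/0.03405 = 0.9957651.
The TRY side grows by (1 + 0.0590)^(4/12) = 1.0192921.
That pins the EUR growth at 1.0149755.
r = 1.0149755^(12/4) − 1 = 0.045603 → 4.56%.

4.56%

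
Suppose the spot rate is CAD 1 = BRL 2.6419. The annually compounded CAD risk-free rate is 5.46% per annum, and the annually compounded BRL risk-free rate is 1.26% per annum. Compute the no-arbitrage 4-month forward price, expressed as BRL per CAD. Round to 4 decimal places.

T = 4/12 years.
BRL growth factor: (1 + 0.0126)^(4/12) = 1.0041825.
CAD growth factor: (1 + 0.0546)^(4/12) = 1.0178785.
So F = 2.6419 × 1.0041825 / 1.0178785 = 2.606352 (BRL/CAD).

2.6064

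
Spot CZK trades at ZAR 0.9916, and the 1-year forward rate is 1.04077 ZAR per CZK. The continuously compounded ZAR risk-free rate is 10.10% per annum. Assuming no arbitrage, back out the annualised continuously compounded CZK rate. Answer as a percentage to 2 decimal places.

5.26%

T = 1 year.
By CIP, F/S equals the ZAR-to-CZK growth ratio: 1.04077/0.9916 = 1.0495865.
The ZAR side grows by e^(0.1010×1) = 1.1062766.
So the CZK growth factor = 1.0540118.
Take logs: ln 1.0540118 / 1 = 0.052604, so 5.26%.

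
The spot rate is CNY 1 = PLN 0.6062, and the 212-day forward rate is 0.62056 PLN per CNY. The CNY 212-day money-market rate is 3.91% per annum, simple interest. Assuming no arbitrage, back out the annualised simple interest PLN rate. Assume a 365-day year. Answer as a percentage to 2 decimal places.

T = 212/365 years.
By CIP, F/S equals the PLN-to-CNY growth ratio: 0.62056/0.6062 = 1.0236886.
The CNY side grows by 1 + 0.0391×212/365 = 1.0227101.
So the PLN growth factor = 1.0469367.
(1.0469367 − 1)/T = 0.080811, i.e. 8.08%.

8.08%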